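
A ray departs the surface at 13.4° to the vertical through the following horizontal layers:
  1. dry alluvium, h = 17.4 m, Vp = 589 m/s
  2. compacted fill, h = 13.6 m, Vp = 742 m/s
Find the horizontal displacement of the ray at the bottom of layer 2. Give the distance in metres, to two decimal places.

Ray parameter p = sin 13.4° / 589 m/s = 3.9346e-04 s/m.
Layer 1: θ = 13.40°; offset = 17.4·tan 13.40° = 4.1453 m.
Layer 2: sin θ = p·742 = 0.2919 → θ = 16.97°; offset = 13.6·tan 16.97° = 4.1513 m.
Summing the layer offsets gives 8.2966 m.

8.30 m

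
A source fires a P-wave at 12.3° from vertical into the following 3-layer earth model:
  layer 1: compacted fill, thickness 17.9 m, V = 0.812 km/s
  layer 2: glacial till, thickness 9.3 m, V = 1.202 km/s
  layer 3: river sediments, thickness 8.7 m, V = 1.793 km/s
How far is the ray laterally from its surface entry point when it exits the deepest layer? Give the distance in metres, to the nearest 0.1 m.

11.6 m

Apply Snell's law at each interface; in layer i the horizontal offset is hᵢ·tan θᵢ.
Layer 1: θ = 12.30°; offset = 17.9·tan 12.30° = 3.903 m.
Layer 2: sin θ = 1.202·sin 12.3°/0.812 = 0.3153, θ = 18.38°; offset = 9.3·tan 18.38° = 3.090 m.
Layer 3: sin θ = 1.793·sin 12.3°/0.812 = 0.4704, θ = 28.06°; offset = 8.7·tan 28.06° = 4.638 m.
Σ offsets = 11.631 m.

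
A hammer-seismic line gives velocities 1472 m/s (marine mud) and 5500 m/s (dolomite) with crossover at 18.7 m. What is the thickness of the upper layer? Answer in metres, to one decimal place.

h = (x_cross/2)·√((V₂−V₁)/(V₂+V₁)).
(V₂−V₁)/(V₂+V₁) = (5500−1472)/(5500+1472) = 0.5777; √ = 0.7601.
h = (18.7/2)·0.7601 = 7.11 m.

7.1 m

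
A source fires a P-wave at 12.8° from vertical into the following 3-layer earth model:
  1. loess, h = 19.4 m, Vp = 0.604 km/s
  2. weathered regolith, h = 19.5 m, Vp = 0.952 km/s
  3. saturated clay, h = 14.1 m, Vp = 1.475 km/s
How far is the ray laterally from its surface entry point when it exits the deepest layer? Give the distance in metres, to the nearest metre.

p = sin θ₁/V₁ = sin 12.8°/0.604 = 3.6680e-01 s/km is conserved through the stack.
Layer 1: θ = 12.80°; offset = 19.4·tan 12.80° = 4.408 m.
Layer 2: sin θ = p·0.952 = 0.3492 → θ = 20.44°; offset = 19.5·tan 20.44° = 7.267 m.
Layer 3: sin θ = p·1.475 = 0.5410 → θ = 32.75°; offset = 14.1·tan 32.75° = 9.071 m.
Total horizontal offset = 20.745 m.

21 m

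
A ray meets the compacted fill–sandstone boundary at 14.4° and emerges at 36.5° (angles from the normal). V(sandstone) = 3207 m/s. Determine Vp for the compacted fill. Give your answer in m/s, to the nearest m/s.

Snell's law: sin 14.4°/V₁ = sin 36.5°/V₂.
V₁ = V₂·sin 14.4°/sin 36.5° = 3207 × 0.4181 = 1340.82 m/s.

1341 m/s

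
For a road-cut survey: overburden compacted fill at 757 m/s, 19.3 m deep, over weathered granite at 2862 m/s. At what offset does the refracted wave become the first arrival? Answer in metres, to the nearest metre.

θ_c = arcsin(757/2862) = 15.34°, so cos θ_c = 0.9644 and tᵢ = 2h cos θ_c/V₁ = 0.0492 s.
At crossover x/V₁ = x/V₂ + tᵢ ⇒ x = tᵢ/(1/V₁ − 1/V₂) = 0.04917/(1.3210e-03 − 3.4941e-04) = 50.61 m.

51 m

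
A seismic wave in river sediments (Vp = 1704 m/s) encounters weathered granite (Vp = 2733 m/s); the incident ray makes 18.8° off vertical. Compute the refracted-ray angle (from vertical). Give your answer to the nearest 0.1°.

Snell's law: sin θ₂ = (V₂/V₁)·sin θ₁ = (2733/1704)·sin 18.8° = 0.5169.
θ₂ = arcsin 0.5169 = 31.12° from the normal.

31.1°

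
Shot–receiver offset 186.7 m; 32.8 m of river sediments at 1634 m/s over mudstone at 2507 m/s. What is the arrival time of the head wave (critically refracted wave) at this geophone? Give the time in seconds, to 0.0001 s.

t = x/V₂ + 2h·√(V₂²−V₁²)/(V₁V₂).
√(V₂²−V₁²) = √(2507²−1634²) = 1901.3 m/s; delay term = 2·32.8·1901.3/(1634·2507) = 0.03045 s.
t = 186.7/2507 + 0.03045 = 0.10492 s.

0.1049 s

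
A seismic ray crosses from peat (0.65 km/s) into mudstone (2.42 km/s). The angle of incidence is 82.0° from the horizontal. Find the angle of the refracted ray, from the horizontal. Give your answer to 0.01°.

58.79°

Angle from the normal: 90° − 82.0° = 8.0°.
Snell's law: sin θ₂ = (V₂/V₁)·sin θ₁ = (2.42/0.65)·sin 8.0° = 0.5182.
θ₂ = sin⁻¹(0.5182) = 31.21° (from vertical).
From the interface: 90° − 31.21° = 58.79°.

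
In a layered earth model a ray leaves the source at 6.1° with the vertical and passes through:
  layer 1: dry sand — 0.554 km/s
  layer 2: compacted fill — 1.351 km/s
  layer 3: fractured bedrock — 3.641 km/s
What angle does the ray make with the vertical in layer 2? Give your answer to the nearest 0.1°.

15.0°

Ray parameter p = sin 6.1° / 0.554 = 1.9181e-01 s/km.
sin θ_2 = p·V_2 = 1.9181e-01 × 1.351 = 0.2591.
θ_2 = arcsin 0.2591 = 15.02°.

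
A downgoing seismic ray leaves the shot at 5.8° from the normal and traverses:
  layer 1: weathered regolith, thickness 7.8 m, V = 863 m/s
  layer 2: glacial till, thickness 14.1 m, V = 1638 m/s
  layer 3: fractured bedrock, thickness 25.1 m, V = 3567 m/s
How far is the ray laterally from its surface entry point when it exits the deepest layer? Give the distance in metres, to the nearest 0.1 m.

Apply Snell's law at each interface; in layer i the horizontal offset is hᵢ·tan θᵢ.
Layer 1: θ = 5.80°; offset = 7.8·tan 5.80° = 0.792 m.
Layer 2: sin θ = 1638·sin 5.8°/863 = 0.1918, θ = 11.06°; offset = 14.1·tan 11.06° = 2.756 m.
Layer 3: sin θ = 3567·sin 5.8°/863 = 0.4177, θ = 24.69°; offset = 25.1·tan 24.69° = 11.539 m.
Summing the layer offsets gives 15.087 m.

15.1 m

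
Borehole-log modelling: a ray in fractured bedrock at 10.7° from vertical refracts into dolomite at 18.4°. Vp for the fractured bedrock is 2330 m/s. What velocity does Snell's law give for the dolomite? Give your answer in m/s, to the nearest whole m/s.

sin 10.7° = 0.1857; sin 18.4° = 0.3156.
V₂ = V₁·(sin θ₂/sin θ₁) = 2330·(0.3156/0.1857) = 3961.20 m/s.

3961 m/s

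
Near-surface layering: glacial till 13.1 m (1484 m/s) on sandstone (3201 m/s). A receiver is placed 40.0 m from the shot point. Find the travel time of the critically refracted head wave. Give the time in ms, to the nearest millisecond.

28 ms

θ_c = arcsin(V₁/V₂) = arcsin(1484/3201) = 27.62°, cos θ_c = 0.8860.
Intercept time tᵢ = 2h cos θ_c / V₁ = 2·13.1·0.8860/1484 = 0.01564 s.
t = x/V₂ + tᵢ = 40.0/3201 + 0.01564 = 0.02814 s.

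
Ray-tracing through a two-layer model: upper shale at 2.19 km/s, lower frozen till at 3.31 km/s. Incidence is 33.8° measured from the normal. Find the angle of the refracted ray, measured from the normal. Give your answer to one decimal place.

57.2°

sin θ₁/V₁ = sin θ₂/V₂ ⇒ sin θ₂ = 3.31·sin 33.8°/2.19 = 3.31·0.5563/2.19 = 0.8408.
θ₂ = arcsin 0.8408 = 57.22° from the normal.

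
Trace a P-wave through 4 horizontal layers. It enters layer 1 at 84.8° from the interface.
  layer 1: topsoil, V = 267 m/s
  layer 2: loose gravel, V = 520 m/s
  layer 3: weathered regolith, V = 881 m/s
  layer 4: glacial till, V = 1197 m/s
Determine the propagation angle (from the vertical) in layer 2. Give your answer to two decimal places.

10.17°

From the normal: θ₁ = 90° − 84.8° = 5.2°.
Ray parameter p = sin 5.2° / 267 = 3.3945e-04 s/m.
sin θ_2 = p·V_2 = 3.3945e-04 × 520 = 0.1765.
θ_2 = 10.17° from the vertical.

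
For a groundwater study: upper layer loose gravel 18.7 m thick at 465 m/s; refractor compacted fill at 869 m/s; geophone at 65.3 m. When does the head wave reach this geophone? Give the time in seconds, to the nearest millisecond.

t = x/V₂ + 2h·√(V₂²−V₁²)/(V₁V₂).
√(V₂²−V₁²) = √(869²−465²) = 734.1 m/s; delay term = 2·18.7·734.1/(465·869) = 0.06795 s.
t = 65.3/869 + 0.06795 = 0.14309 s.

0.143 s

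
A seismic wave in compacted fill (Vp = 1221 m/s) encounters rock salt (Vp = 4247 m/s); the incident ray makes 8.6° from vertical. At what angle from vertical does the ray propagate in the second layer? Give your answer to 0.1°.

31.3°

Snell's law: sin θ₂ = (V₂/V₁)·sin θ₁ = (4247/1221)·sin 8.6° = 0.5201.
θ₂ = arcsin 0.5201 = 31.34° from the normal.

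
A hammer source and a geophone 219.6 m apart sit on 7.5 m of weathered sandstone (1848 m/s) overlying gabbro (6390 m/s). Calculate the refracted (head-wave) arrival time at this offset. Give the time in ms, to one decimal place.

42.1 ms

t = x/V₂ + 2h·√(V₂²−V₁²)/(V₁V₂).
√(V₂²−V₁²) = √(6390²−1848²) = 6116.9 m/s; delay term = 2·7.5·6116.9/(1848·6390) = 0.00777 s.
t = 219.6/6390 + 0.00777 = 0.04214 s.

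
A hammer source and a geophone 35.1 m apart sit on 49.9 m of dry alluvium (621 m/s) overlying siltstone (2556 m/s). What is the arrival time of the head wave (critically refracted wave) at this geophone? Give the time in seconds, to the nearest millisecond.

t = x/V₂ + 2h·√(V₂²−V₁²)/(V₁V₂).
√(V₂²−V₁²) = √(2556²−621²) = 2479.4 m/s; delay term = 2·49.9·2479.4/(621·2556) = 0.15589 s.
t = 35.1/2556 + 0.15589 = 0.16963 s.

0.170 s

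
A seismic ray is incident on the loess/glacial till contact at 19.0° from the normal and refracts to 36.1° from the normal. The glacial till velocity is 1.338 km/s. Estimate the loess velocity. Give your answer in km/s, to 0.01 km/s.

0.74 km/s

sin 19.0° = 0.3256; sin 36.1° = 0.5892.
V₁ = V₂·(sin θ₁/sin θ₂) = 1.338·(0.3256/0.5892) = 0.74 km/s.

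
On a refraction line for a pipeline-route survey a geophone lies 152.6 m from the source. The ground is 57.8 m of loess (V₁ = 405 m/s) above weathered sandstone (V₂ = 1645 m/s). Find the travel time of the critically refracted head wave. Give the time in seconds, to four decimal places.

0.3694 s

t = x/V₂ + 2h·√(V₂²−V₁²)/(V₁V₂).
√(V₂²−V₁²) = √(1645²−405²) = 1594.4 m/s; delay term = 2·57.8·1594.4/(405·1645) = 0.27665 s.
t = 152.6/1645 + 0.27665 = 0.36941 s.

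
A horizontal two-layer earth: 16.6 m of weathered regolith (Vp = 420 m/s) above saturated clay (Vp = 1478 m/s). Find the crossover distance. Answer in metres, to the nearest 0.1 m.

θ_c = arcsin(420/1478) = 16.51°, so cos θ_c = 0.9588 and tᵢ = 2h cos θ_c/V₁ = 0.0758 s.
At crossover x/V₁ = x/V₂ + tᵢ ⇒ x = tᵢ/(1/V₁ − 1/V₂) = 0.07579/(2.3810e-03 − 6.7659e-04) = 44.47 m.

44.5 m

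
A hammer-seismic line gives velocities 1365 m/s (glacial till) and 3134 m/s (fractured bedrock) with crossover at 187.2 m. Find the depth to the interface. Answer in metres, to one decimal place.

h = (x_cross/2)·√((V₂−V₁)/(V₂+V₁)).
(V₂−V₁)/(V₂+V₁) = (3134−1365)/(3134+1365) = 0.3932; √ = 0.6271.
h = (187.2/2)·0.6271 = 58.69 m.

58.7 m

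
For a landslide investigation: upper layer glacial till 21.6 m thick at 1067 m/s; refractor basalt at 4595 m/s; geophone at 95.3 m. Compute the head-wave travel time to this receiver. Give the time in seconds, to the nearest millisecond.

θ_c = arcsin(V₁/V₂) = arcsin(1067/4595) = 13.43°, cos θ_c = 0.9727.
Intercept time tᵢ = 2h cos θ_c / V₁ = 2·21.6·0.9727/1067 = 0.03938 s.
t = x/V₂ + tᵢ = 95.3/4595 + 0.03938 = 0.06012 s.

0.060 s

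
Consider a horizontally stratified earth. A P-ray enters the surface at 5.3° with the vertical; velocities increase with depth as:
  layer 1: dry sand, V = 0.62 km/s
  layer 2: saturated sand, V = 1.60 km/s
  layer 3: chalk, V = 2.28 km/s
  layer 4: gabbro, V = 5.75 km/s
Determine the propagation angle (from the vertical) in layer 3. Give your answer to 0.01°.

19.86°

Ray parameter p = sin 5.3° / 0.62 = 1.4898e-01 s/km.
sin θ_3 = p·V_3 = 1.4898e-01 × 2.28 = 0.3397.
θ_3 = arcsin 0.3397 = 19.86°.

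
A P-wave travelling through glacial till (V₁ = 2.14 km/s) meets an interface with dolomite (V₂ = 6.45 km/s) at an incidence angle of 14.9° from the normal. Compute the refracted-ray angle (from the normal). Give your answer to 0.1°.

50.8°

Snell's law: sin θ₂ = (V₂/V₁)·sin θ₁ = (6.45/2.14)·sin 14.9° = 0.7750.
θ₂ = sin⁻¹(0.7750) = 50.81° (from vertical).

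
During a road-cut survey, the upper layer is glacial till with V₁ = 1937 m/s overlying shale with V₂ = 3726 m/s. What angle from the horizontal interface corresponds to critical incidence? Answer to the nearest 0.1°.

58.7°

At critical incidence the refracted ray runs along the interface (θ₂ = 90°), so sin θ_c = V₁/V₂.
θ_c = arcsin(1937/3726) = arcsin 0.5199 = 31.32°.
Measured from the interface: 90° − 31.32° = 58.68°.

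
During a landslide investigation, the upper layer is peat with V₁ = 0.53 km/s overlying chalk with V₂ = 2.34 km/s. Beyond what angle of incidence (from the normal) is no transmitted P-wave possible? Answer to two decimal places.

13.09°

At critical incidence the refracted ray runs along the interface (θ₂ = 90°), so sin θ_c = V₁/V₂.
θ_c = arcsin(0.53/2.34) = arcsin 0.2265 = 13.09°.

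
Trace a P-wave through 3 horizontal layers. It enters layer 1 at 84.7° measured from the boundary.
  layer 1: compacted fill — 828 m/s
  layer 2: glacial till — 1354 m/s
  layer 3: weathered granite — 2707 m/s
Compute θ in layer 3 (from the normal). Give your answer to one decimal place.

From the normal: θ₁ = 90° − 84.7° = 5.3°.
Snell's law across each interface conserves sin θ / V, so sin θ_3 = V_3·sin θ₁/V₁.
sin θ_3 = 2707 × sin 5.3° / 828 = 0.3020.
θ_3 = 17.58° from the vertical.

17.6°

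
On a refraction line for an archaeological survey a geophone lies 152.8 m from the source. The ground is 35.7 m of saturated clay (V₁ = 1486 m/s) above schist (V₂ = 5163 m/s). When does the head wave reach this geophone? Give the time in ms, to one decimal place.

θ_c = arcsin(V₁/V₂) = arcsin(1486/5163) = 16.73°, cos θ_c = 0.9577.
Intercept time tᵢ = 2h cos θ_c / V₁ = 2·35.7·0.9577/1486 = 0.04602 s.
t = x/V₂ + tᵢ = 152.8/5163 + 0.04602 = 0.07561 s.

75.6 ms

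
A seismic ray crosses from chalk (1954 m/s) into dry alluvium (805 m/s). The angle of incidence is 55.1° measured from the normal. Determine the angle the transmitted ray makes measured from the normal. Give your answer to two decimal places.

19.75°

Snell's law: sin θ₂ = (V₂/V₁)·sin θ₁ = (805/1954)·sin 55.1° = 0.3379.
θ₂ = arcsin 0.3379 = 19.75° from the normal.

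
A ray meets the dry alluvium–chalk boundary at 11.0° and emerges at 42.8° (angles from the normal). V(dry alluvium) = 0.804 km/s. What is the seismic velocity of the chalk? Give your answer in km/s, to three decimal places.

2.863 km/s

sin 11.0° = 0.1908; sin 42.8° = 0.6794.
V₂ = V₁·(sin θ₂/sin θ₁) = 0.804·(0.6794/0.1908) = 2.863 km/s.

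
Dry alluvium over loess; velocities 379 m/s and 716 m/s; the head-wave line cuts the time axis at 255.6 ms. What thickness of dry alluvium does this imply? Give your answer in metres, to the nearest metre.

θ_c = arcsin(379/716) = 31.96°; cos θ_c = 0.8484.
tᵢ = 2h cos θ_c/V₁ ⇒ h = tᵢ·V₁/(2 cos θ_c) = 0.2556·379/(2·0.8484) = 57.09 m.

57 m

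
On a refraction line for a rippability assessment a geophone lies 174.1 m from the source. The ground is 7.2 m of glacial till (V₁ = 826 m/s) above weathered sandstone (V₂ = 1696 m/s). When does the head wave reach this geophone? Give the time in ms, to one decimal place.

t = x/V₂ + 2h·√(V₂²−V₁²)/(V₁V₂).
√(V₂²−V₁²) = √(1696²−826²) = 1481.3 m/s; delay term = 2·7.2·1481.3/(826·1696) = 0.01523 s.
t = 174.1/1696 + 0.01523 = 0.11788 s.

117.9 ms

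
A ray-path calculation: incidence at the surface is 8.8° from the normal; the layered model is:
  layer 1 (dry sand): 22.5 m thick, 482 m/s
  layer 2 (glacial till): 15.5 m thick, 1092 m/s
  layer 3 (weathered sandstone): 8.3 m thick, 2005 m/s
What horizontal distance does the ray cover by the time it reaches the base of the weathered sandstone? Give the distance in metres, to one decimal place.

p = sin θ₁/V₁ = sin 8.8°/482 = 3.1740e-04 s/m is conserved through the stack.
Layer 1: θ = 8.80°; offset = 22.5·tan 8.80° = 3.483 m.
Layer 2: sin θ = p·1092 = 0.3466 → θ = 20.28°; offset = 15.5·tan 20.28° = 5.727 m.
Layer 3: sin θ = p·2005 = 0.6364 → θ = 39.52°; offset = 8.3·tan 39.52° = 6.848 m.
Σ offsets = 16.058 m.

16.1 m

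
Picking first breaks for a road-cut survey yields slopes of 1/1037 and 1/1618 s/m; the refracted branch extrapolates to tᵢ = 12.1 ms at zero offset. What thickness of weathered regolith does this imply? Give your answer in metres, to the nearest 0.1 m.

8.2 m

h = tᵢ·V₁·V₂ / (2·√(V₂²−V₁²)).
√(V₂²−V₁²) = √(1618² − 1037²) = 1242.0 m/s.
h = 0.0121 s × 1037 × 1618 / (2 × 1242.0) = 8.17 m.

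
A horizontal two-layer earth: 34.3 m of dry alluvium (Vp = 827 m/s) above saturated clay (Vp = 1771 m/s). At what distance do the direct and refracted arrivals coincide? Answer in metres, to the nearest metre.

x_cross = 2h·√((V₂+V₁)/(V₂−V₁)).
(V₂+V₁)/(V₂−V₁) = (1771+827)/(1771−827) = 2.7521; √ = 1.6590.
x_cross = 2·34.3·1.6590 = 113.80 m.

114 m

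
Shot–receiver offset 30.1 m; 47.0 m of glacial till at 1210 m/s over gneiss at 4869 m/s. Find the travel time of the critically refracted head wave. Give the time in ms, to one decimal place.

θ_c = arcsin(V₁/V₂) = arcsin(1210/4869) = 14.39°, cos θ_c = 0.9686.
Intercept time tᵢ = 2h cos θ_c / V₁ = 2·47.0·0.9686/1210 = 0.07525 s.
t = x/V₂ + tᵢ = 30.1/4869 + 0.07525 = 0.08143 s.

81.4 ms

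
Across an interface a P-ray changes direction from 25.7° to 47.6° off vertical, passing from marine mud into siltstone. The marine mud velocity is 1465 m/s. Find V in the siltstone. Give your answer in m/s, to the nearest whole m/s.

2495 m/s

sin 25.7° = 0.4337; sin 47.6° = 0.7385.
V₂ = V₁·(sin θ₂/sin θ₁) = 1465·(0.7385/0.4337) = 2494.67 m/s.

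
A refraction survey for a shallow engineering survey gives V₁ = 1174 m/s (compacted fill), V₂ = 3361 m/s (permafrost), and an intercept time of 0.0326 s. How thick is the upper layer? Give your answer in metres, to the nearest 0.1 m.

θ_c = arcsin(1174/3361) = 20.44°; cos θ_c = 0.9370.
tᵢ = 2h cos θ_c/V₁ ⇒ h = tᵢ·V₁/(2 cos θ_c) = 0.0326·1174/(2·0.9370) = 20.42 m.

20.4 m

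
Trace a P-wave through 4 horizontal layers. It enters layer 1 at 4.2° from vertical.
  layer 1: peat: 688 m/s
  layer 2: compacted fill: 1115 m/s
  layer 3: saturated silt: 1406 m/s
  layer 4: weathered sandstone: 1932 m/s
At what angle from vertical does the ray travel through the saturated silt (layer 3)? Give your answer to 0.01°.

Snell's law across each interface conserves sin θ / V, so sin θ_3 = V_3·sin θ₁/V₁.
sin θ_3 = 1406 × sin 4.2° / 688 = 0.1497.
θ_3 = 8.61° from the vertical.

8.61°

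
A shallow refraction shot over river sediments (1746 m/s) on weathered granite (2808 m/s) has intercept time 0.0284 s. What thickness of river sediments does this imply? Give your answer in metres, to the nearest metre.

32 m

θ_c = arcsin(1746/2808) = 38.45°; cos θ_c = 0.7832.
tᵢ = 2h cos θ_c/V₁ ⇒ h = tᵢ·V₁/(2 cos θ_c) = 0.0284·1746/(2·0.7832) = 31.66 m.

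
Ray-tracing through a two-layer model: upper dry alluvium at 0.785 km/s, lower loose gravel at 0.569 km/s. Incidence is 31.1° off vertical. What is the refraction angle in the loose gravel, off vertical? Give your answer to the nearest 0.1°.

Snell's law: sin θ₂ = (V₂/V₁)·sin θ₁ = (0.569/0.785)·sin 31.1° = 0.3744.
θ₂ = sin⁻¹(0.3744) = 21.99° (from vertical).

22.0°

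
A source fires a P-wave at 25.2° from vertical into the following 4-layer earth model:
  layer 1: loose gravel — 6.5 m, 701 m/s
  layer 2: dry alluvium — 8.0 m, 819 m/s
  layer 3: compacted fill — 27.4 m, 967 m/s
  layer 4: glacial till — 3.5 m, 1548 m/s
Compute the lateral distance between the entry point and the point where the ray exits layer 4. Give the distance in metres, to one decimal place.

p = sin θ₁/V₁ = sin 25.2°/701 = 6.0739e-04 s/m is conserved through the stack.
Layer 1: θ = 25.20°; offset = 6.5·tan 25.20° = 3.059 m.
Layer 2: sin θ = p·819 = 0.4975 → θ = 29.83°; offset = 8.0·tan 29.83° = 4.587 m.
Layer 3: sin θ = p·967 = 0.5873 → θ = 35.97°; offset = 27.4·tan 35.97° = 19.884 m.
Layer 4: sin θ = p·1548 = 0.9402 → θ = 70.09°; offset = 3.5·tan 70.09° = 9.664 m.
Σ offsets = 37.195 m.

37.2 m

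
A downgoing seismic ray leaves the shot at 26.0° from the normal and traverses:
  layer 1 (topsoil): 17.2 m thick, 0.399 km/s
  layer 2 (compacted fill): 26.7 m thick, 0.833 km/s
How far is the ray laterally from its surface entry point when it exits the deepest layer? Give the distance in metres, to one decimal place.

69.0 m

Apply Snell's law at each interface; in layer i the horizontal offset is hᵢ·tan θᵢ.
Layer 1: θ = 26.00°; offset = 17.2·tan 26.00° = 8.389 m.
Layer 2: sin θ = 0.833·sin 26.0°/0.399 = 0.9152, θ = 66.23°; offset = 26.7·tan 66.23° = 60.633 m.
Total horizontal offset = 69.022 m.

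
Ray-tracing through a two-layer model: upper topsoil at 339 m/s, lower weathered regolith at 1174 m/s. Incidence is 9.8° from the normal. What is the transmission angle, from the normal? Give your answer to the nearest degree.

36°

sin θ₁/V₁ = sin θ₂/V₂ ⇒ sin θ₂ = 1174·sin 9.8°/339 = 1174·0.1702/339 = 0.5895.
θ₂ = sin⁻¹(0.5895) = 36.12° (from vertical).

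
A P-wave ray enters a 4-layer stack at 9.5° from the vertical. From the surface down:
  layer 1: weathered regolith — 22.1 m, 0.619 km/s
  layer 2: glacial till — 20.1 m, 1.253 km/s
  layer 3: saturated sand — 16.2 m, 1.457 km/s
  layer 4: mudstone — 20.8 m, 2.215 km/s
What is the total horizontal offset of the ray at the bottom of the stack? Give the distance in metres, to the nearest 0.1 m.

32.9 m

Ray parameter p = sin 9.5° / 0.619 km/s = 2.6664e-01 s/km.
Layer 1: θ = 9.50°; offset = 22.1·tan 9.50° = 3.698 m.
Layer 2: sin θ = p·1.253 = 0.3341 → θ = 19.52°; offset = 20.1·tan 19.52° = 7.125 m.
Layer 3: sin θ = p·1.457 = 0.3885 → θ = 22.86°; offset = 16.2·tan 22.86° = 6.830 m.
Layer 4: sin θ = p·2.215 = 0.5906 → θ = 36.20°; offset = 20.8·tan 36.20° = 15.223 m.
Summing the layer offsets gives 32.876 m.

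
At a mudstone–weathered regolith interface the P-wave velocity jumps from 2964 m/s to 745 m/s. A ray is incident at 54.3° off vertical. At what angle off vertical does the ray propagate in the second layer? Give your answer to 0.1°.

11.8°

sin θ₁/V₁ = sin θ₂/V₂ ⇒ sin θ₂ = 745·sin 54.3°/2964 = 745·0.8121/2964 = 0.2041.
θ₂ = sin⁻¹(0.2041) = 11.78° (from vertical).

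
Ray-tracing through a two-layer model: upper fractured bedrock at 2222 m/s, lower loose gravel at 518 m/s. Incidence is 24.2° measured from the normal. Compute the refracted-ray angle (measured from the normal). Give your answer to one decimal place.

sin θ₁/V₁ = sin θ₂/V₂ ⇒ sin θ₂ = 518·sin 24.2°/2222 = 518·0.4099/2222 = 0.0956.
θ₂ = arcsin 0.0956 = 5.48° from the normal.

5.5°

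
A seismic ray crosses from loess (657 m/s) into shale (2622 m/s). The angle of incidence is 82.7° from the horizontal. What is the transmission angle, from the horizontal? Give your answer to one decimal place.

Angle from the normal: 90° − 82.7° = 7.3°.
Snell's law: sin θ₂ = (V₂/V₁)·sin θ₁ = (2622/657)·sin 7.3° = 0.5071.
θ₂ = sin⁻¹(0.5071) = 30.47° (from vertical).
From the interface: 90° − 30.47° = 59.53°.

59.5°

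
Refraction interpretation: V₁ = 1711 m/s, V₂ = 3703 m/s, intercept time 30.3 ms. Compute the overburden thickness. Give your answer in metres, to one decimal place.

29.2 m

h = tᵢ·V₁·V₂ / (2·√(V₂²−V₁²)).
√(V₂²−V₁²) = √(3703² − 1711²) = 3284.0 m/s.
h = 0.0303 s × 1711 × 3703 / (2 × 3284.0) = 29.23 m.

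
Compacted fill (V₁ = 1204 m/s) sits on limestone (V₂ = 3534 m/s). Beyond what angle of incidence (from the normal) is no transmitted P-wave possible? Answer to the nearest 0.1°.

19.9°

Critical incidence: sin θ_c = V₁/V₂ = 1204/3534 = 0.3407.
θ_c = arcsin 0.3407 = 19.92°.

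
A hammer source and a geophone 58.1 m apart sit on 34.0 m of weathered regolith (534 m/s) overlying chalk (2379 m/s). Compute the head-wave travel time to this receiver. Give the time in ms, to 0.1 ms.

148.5 ms

t = x/V₂ + 2h·√(V₂²−V₁²)/(V₁V₂).
√(V₂²−V₁²) = √(2379²−534²) = 2318.3 m/s; delay term = 2·34.0·2318.3/(534·2379) = 0.12409 s.
t = 58.1/2379 + 0.12409 = 0.14851 s.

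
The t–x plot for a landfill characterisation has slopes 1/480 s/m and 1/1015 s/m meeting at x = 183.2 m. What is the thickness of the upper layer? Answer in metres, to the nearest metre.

55 m

h = (x_cross/2)·√((V₂−V₁)/(V₂+V₁)).
(V₂−V₁)/(V₂+V₁) = (1015−480)/(1015+480) = 0.3579; √ = 0.5982.
h = (183.2/2)·0.5982 = 54.80 m.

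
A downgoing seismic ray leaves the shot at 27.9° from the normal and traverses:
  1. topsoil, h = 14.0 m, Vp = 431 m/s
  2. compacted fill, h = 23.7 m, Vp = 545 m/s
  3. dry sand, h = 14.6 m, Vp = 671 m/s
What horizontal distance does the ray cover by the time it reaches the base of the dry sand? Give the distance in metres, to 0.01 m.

p = sin θ₁/V₁ = sin 27.9°/431 = 1.0857e-03 s/m is conserved through the stack.
Layer 1: θ = 27.90°; offset = 14.0·tan 27.90° = 7.4126 m.
Layer 2: sin θ = p·545 = 0.5917 → θ = 36.28°; offset = 23.7·tan 36.28° = 17.3951 m.
Layer 3: sin θ = p·671 = 0.7285 → θ = 46.76°; offset = 14.6·tan 46.76° = 15.5258 m.
Summing the layer offsets gives 40.3336 m.

40.33 m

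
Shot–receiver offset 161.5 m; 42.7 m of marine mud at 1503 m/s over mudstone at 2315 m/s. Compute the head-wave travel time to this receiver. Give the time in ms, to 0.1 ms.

113.0 ms

θ_c = arcsin(V₁/V₂) = arcsin(1503/2315) = 40.48°, cos θ_c = 0.7606.
Intercept time tᵢ = 2h cos θ_c / V₁ = 2·42.7·0.7606/1503 = 0.04322 s.
t = x/V₂ + tᵢ = 161.5/2315 + 0.04322 = 0.11298 s.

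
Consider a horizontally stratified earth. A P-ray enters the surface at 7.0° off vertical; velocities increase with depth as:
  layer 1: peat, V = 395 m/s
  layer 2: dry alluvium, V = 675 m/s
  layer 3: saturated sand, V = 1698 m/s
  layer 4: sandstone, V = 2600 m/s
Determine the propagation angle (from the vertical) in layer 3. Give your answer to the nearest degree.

Ray parameter p = sin 7.0° / 395 = 3.0853e-04 s/m.
sin θ_3 = p·V_3 = 3.0853e-04 × 1698 = 0.5239.
θ_3 = arcsin 0.5239 = 31.59°.

32°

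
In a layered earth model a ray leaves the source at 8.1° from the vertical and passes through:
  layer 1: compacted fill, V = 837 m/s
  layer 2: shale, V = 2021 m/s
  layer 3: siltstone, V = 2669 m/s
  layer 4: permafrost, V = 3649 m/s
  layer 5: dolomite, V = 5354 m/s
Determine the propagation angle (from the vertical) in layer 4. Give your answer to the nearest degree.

Snell's law across each interface conserves sin θ / V, so sin θ_4 = V_4·sin θ₁/V₁.
sin θ_4 = 3649 × sin 8.1° / 837 = 0.6143.
θ_4 = 37.90° from the vertical.

38°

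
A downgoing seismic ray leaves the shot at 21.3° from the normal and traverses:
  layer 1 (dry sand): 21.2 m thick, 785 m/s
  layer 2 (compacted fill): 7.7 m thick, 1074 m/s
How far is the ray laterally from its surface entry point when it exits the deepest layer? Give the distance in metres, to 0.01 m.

12.68 m

Apply Snell's law at each interface; in layer i the horizontal offset is hᵢ·tan θᵢ.
Layer 1: θ = 21.30°; offset = 21.2·tan 21.30° = 8.2655 m.
Layer 2: sin θ = 1074·sin 21.3°/785 = 0.4970, θ = 29.80°; offset = 7.7·tan 29.80° = 4.4099 m.
Summing the layer offsets gives 12.6755 m.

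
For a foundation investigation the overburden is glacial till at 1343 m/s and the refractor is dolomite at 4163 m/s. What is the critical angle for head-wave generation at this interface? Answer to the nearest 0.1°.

At critical incidence the refracted ray runs along the interface (θ₂ = 90°), so sin θ_c = V₁/V₂.
θ_c = arcsin(1343/4163) = arcsin 0.3226 = 18.82°.

18.8°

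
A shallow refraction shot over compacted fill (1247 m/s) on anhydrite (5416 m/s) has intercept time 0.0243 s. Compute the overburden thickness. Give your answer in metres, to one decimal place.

15.6 m

θ_c = arcsin(1247/5416) = 13.31°; cos θ_c = 0.9731.
tᵢ = 2h cos θ_c/V₁ ⇒ h = tᵢ·V₁/(2 cos θ_c) = 0.0243·1247/(2·0.9731) = 15.57 m.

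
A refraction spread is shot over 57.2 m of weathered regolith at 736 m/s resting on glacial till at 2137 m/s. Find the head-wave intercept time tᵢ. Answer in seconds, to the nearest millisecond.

0.146 s

tᵢ = 2h·√(V₂²−V₁²)/(V₁V₂).
√(V₂²−V₁²) = √(2137²−736²) = 2006.3 m/s.
tᵢ = 2·57.2·2006.3/(736·2137) = 0.14593 s.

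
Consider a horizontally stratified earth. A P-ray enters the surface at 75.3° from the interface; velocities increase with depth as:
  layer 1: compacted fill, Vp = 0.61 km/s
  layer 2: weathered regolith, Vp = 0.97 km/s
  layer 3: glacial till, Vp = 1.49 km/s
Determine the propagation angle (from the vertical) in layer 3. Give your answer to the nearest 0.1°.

From the normal: θ₁ = 90° − 75.3° = 14.7°.
Snell's law across each interface conserves sin θ / V, so sin θ_3 = V_3·sin θ₁/V₁.
sin θ_3 = 1.49 × sin 14.7° / 0.61 = 0.6198.
θ_3 = arcsin 0.6198 = 38.30°.

38.3°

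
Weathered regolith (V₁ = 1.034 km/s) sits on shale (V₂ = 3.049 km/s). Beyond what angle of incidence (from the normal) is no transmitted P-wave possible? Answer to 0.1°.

Critical incidence: sin θ_c = V₁/V₂ = 1.034/3.049 = 0.3391.
θ_c = arcsin 0.3391 = 19.82°.

19.8°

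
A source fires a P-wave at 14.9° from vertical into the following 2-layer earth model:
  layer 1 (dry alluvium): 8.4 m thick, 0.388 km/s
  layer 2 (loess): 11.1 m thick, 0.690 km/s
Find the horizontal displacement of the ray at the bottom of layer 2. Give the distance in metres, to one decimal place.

7.9 m

Ray parameter p = sin 14.9° / 0.388 km/s = 6.6271e-01 s/km.
Layer 1: θ = 14.90°; offset = 8.4·tan 14.90° = 2.235 m.
Layer 2: sin θ = p·0.690 = 0.4573 → θ = 27.21°; offset = 11.1·tan 27.21° = 5.707 m.
Total horizontal offset = 7.942 m.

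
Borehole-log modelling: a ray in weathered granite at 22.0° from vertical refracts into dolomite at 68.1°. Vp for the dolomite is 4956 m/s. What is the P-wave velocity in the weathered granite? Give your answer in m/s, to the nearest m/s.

sin 22.0° = 0.3746; sin 68.1° = 0.9278.
V₁ = V₂·(sin θ₁/sin θ₂) = 4956·(0.3746/0.9278) = 2000.95 m/s.

2001 m/s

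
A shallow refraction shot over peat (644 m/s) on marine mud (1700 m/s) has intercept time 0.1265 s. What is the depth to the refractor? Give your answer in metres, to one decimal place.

h = tᵢ·V₁·V₂ / (2·√(V₂²−V₁²)).
√(V₂²−V₁²) = √(1700² − 644²) = 1573.3 m/s.
h = 0.1265 s × 644 × 1700 / (2 × 1573.3) = 44.01 m.

44.0 m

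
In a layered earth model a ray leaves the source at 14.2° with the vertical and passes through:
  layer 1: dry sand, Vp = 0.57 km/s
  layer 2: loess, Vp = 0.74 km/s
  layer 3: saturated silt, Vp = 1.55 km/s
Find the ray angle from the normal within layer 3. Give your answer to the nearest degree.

42°

Snell's law across each interface conserves sin θ / V, so sin θ_3 = V_3·sin θ₁/V₁.
sin θ_3 = 1.55 × sin 14.2° / 0.57 = 0.6671.
θ_3 = 41.84° from the vertical.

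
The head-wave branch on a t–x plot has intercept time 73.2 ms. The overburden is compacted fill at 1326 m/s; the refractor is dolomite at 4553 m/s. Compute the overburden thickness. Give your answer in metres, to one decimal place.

50.7 m

θ_c = arcsin(1326/4553) = 16.93°; cos θ_c = 0.9567.
tᵢ = 2h cos θ_c/V₁ ⇒ h = tᵢ·V₁/(2 cos θ_c) = 0.0732·1326/(2·0.9567) = 50.73 m.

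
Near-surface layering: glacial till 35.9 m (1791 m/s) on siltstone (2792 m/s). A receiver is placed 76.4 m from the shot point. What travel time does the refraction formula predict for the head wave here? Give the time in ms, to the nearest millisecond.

58 ms

t = x/V₂ + 2h·√(V₂²−V₁²)/(V₁V₂).
√(V₂²−V₁²) = √(2792²−1791²) = 2141.9 m/s; delay term = 2·35.9·2141.9/(1791·2792) = 0.03075 s.
t = 76.4/2792 + 0.03075 = 0.05812 s.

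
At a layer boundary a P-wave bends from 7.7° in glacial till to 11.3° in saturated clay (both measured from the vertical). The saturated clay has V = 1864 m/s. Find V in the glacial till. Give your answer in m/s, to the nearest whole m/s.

Snell's law: sin 7.7°/V₁ = sin 11.3°/V₂.
V₁ = V₂·sin 7.7°/sin 11.3° = 1864 × 0.6838 = 1274.59 m/s.

1275 m/s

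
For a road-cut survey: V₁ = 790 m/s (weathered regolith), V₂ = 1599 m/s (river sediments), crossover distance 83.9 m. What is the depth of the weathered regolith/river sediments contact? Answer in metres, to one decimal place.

h = (x_cross/2)·√((V₂−V₁)/(V₂+V₁)).
(V₂−V₁)/(V₂+V₁) = (1599−790)/(1599+790) = 0.3386; √ = 0.5819.
h = (83.9/2)·0.5819 = 24.41 m.

24.4 m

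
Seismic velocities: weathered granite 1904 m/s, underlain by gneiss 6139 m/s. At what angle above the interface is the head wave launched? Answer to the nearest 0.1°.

At critical incidence the refracted ray runs along the interface (θ₂ = 90°), so sin θ_c = V₁/V₂.
θ_c = arcsin(1904/6139) = arcsin 0.3101 = 18.07°.
Measured from the interface: 90° − 18.07° = 71.93°.

71.9°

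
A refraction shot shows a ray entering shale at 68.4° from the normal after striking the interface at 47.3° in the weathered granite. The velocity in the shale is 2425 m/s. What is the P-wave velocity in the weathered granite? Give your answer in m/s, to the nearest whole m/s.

1917 m/s

Snell's law: sin 47.3°/V₁ = sin 68.4°/V₂.
V₁ = V₂·sin 47.3°/sin 68.4° = 2425 × 0.7904 = 1916.77 m/s.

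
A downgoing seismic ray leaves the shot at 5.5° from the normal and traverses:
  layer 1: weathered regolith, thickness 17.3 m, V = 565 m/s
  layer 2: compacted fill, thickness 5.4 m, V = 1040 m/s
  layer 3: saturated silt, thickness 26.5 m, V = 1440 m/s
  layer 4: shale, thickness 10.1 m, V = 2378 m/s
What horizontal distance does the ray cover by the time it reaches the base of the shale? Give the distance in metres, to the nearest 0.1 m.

Ray parameter p = sin 5.5° / 565 m/s = 1.6964e-04 s/m.
Layer 1: θ = 5.50°; offset = 17.3·tan 5.50° = 1.666 m.
Layer 2: sin θ = p·1040 = 0.1764 → θ = 10.16°; offset = 5.4·tan 10.16° = 0.968 m.
Layer 3: sin θ = p·1440 = 0.2443 → θ = 14.14°; offset = 26.5·tan 14.14° = 6.676 m.
Layer 4: sin θ = p·2378 = 0.4034 → θ = 23.79°; offset = 10.1·tan 23.79° = 4.453 m.
Σ offsets = 13.762 m.

13.8 m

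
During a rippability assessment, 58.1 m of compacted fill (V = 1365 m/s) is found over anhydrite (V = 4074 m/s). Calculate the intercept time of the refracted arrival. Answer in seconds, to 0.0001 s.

0.0802 s

tᵢ = 2h·√(V₂²−V₁²)/(V₁V₂).
√(V₂²−V₁²) = √(4074²−1365²) = 3838.5 m/s.
tᵢ = 2·58.1·3838.5/(1365·4074) = 0.08021 s.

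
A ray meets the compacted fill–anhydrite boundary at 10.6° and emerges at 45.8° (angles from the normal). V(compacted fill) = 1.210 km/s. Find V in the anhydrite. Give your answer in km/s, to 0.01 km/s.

4.72 km/s

Snell's law: sin 10.6°/V₁ = sin 45.8°/V₂.
V₂ = V₁·sin 45.8°/sin 10.6° = 1.210 × 3.8973 = 4.72 km/s.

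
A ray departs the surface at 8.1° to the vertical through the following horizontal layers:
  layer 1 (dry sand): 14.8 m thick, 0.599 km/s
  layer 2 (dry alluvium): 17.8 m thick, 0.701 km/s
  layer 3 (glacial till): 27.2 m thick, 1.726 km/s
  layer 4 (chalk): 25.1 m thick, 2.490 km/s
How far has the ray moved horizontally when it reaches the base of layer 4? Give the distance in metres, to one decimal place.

Apply Snell's law at each interface; in layer i the horizontal offset is hᵢ·tan θᵢ.
Layer 1: θ = 8.10°; offset = 14.8·tan 8.10° = 2.106 m.
Layer 2: sin θ = 0.701·sin 8.1°/0.599 = 0.1649, θ = 9.49°; offset = 17.8·tan 9.49° = 2.976 m.
Layer 3: sin θ = 1.726·sin 8.1°/0.599 = 0.4060, θ = 23.95°; offset = 27.2·tan 23.95° = 12.084 m.
Layer 4: sin θ = 2.490·sin 8.1°/0.599 = 0.5857, θ = 35.85°; offset = 25.1·tan 35.85° = 18.138 m.
Total horizontal offset = 35.305 m.

35.3 m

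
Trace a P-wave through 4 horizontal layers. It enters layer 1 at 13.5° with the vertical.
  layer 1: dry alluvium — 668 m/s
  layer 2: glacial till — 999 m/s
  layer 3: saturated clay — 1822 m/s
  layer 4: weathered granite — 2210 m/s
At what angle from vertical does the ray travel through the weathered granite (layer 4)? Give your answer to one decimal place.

Snell's law across each interface conserves sin θ / V, so sin θ_4 = V_4·sin θ₁/V₁.
sin θ_4 = 2210 × sin 13.5° / 668 = 0.7723.
θ_4 = arcsin 0.7723 = 50.56°.

50.6°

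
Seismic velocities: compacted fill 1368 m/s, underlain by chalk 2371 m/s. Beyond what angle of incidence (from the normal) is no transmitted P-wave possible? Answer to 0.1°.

Critical incidence: sin θ_c = V₁/V₂ = 1368/2371 = 0.5770.
θ_c = arcsin 0.5770 = 35.24°.

35.2°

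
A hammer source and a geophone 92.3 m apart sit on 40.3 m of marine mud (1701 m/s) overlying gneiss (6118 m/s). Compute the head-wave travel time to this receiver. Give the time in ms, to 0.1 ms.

θ_c = arcsin(V₁/V₂) = arcsin(1701/6118) = 16.14°, cos θ_c = 0.9606.
Intercept time tᵢ = 2h cos θ_c / V₁ = 2·40.3·0.9606/1701 = 0.04552 s.
t = x/V₂ + tᵢ = 92.3/6118 + 0.04552 = 0.06060 s.

60.6 ms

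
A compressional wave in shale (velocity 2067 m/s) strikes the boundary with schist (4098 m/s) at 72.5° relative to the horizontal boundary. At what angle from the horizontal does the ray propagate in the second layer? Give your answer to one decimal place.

53.4°

Convert to the normal: θ₁ = 90° − 72.5° = 17.5°.
sin θ₁/V₁ = sin θ₂/V₂ ⇒ sin θ₂ = 4098·sin 17.5°/2067 = 4098·0.3007/2067 = 0.5962.
θ₂ = sin⁻¹(0.5962) = 36.60° (from vertical).
From the interface: 90° − 36.60° = 53.40°.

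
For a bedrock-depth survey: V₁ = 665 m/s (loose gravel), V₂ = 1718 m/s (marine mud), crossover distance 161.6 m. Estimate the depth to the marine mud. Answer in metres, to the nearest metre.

54 m

h = (x_cross/2)·√((V₂−V₁)/(V₂+V₁)).
(V₂−V₁)/(V₂+V₁) = (1718−665)/(1718+665) = 0.4419; √ = 0.6647.
h = (161.6/2)·0.6647 = 53.71 m.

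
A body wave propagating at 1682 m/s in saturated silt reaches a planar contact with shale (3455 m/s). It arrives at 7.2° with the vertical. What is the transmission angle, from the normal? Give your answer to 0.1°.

sin θ₁/V₁ = sin θ₂/V₂ ⇒ sin θ₂ = 3455·sin 7.2°/1682 = 3455·0.1253/1682 = 0.2574.
θ₂ = sin⁻¹(0.2574) = 14.92° (from vertical).

14.9°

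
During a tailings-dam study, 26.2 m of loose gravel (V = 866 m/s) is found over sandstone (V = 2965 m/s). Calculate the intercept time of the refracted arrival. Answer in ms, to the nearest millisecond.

58 ms

tᵢ = 2h·√(V₂²−V₁²)/(V₁V₂).
√(V₂²−V₁²) = √(2965²−866²) = 2835.7 m/s.
tᵢ = 2·26.2·2835.7/(866·2965) = 0.05787 s.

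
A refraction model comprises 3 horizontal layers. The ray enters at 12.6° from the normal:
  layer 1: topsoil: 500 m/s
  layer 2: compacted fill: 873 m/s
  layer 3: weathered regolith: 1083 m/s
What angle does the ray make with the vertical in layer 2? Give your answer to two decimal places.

22.39°

Snell's law across each interface conserves sin θ / V, so sin θ_2 = V_2·sin θ₁/V₁.
sin θ_2 = 873 × sin 12.6° / 500 = 0.3809.
θ_2 = arcsin 0.3809 = 22.39°.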